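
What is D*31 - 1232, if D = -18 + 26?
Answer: -984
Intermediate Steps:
D = 8
D*31 - 1232 = 8*31 - 1232 = 248 - 1232 = -984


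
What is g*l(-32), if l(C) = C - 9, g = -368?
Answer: 15088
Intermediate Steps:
l(C) = -9 + C
g*l(-32) = -368*(-9 - 32) = -368*(-41) = 15088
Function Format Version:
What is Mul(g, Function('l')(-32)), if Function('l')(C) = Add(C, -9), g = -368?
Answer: 15088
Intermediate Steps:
Function('l')(C) = Add(-9, C)
Mul(g, Function('l')(-32)) = Mul(-368, Add(-9, -32)) = Mul(-368, -41) = 15088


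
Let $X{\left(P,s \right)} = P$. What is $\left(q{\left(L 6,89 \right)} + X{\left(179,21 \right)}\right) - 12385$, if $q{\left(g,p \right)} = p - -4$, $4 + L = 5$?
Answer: $-12113$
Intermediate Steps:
$L = 1$ ($L = -4 + 5 = 1$)
$q{\left(g,p \right)} = 4 + p$ ($q{\left(g,p \right)} = p + 4 = 4 + p$)
$\left(q{\left(L 6,89 \right)} + X{\left(179,21 \right)}\right) - 12385 = \left(\left(4 + 89\right) + 179\right) - 12385 = \left(93 + 179\right) - 12385 = 272 - 12385 = -12113$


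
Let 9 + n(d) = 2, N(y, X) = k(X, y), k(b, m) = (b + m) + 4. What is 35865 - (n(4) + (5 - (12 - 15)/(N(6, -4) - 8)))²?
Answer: 143411/4 ≈ 35853.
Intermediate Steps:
k(b, m) = 4 + b + m
N(y, X) = 4 + X + y
n(d) = -7 (n(d) = -9 + 2 = -7)
35865 - (n(4) + (5 - (12 - 15)/(N(6, -4) - 8)))² = 35865 - (-7 + (5 - (12 - 15)/((4 - 4 + 6) - 8)))² = 35865 - (-7 + (5 - (-3)/(6 - 8)))² = 35865 - (-7 + (5 - (-3)/(-2)))² = 35865 - (-7 + (5 - (-3)*(-1)/2))² = 35865 - (-7 + (5 - 1*3/2))² = 35865 - (-7 + (5 - 3/2))² = 35865 - (-7 + 7/2)² = 35865 - (-7/2)² = 35865 - 1*49/4 = 35865 - 49/4 = 143411/4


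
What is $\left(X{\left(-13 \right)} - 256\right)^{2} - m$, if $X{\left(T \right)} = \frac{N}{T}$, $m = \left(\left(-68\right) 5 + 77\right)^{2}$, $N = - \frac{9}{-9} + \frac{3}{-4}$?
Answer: $- \frac{9797007}{2704} \approx -3623.2$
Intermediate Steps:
$N = \frac{1}{4}$ ($N = \left(-9\right) \left(- \frac{1}{9}\right) + 3 \left(- \frac{1}{4}\right) = 1 - \frac{3}{4} = \frac{1}{4} \approx 0.25$)
$m = 69169$ ($m = \left(-340 + 77\right)^{2} = \left(-263\right)^{2} = 69169$)
$X{\left(T \right)} = \frac{1}{4 T}$
$\left(X{\left(-13 \right)} - 256\right)^{2} - m = \left(\frac{1}{4 \left(-13\right)} - 256\right)^{2} - 69169 = \left(\frac{1}{4} \left(- \frac{1}{13}\right) - 256\right)^{2} - 69169 = \left(- \frac{1}{52} - 256\right)^{2} - 69169 = \left(- \frac{13313}{52}\right)^{2} - 69169 = \frac{177235969}{2704} - 69169 = - \frac{9797007}{2704}$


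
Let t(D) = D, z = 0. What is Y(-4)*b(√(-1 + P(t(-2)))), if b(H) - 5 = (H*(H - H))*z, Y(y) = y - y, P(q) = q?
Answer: 0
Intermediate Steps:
Y(y) = 0
b(H) = 5 (b(H) = 5 + (H*(H - H))*0 = 5 + (H*0)*0 = 5 + 0*0 = 5 + 0 = 5)
Y(-4)*b(√(-1 + P(t(-2)))) = 0*5 = 0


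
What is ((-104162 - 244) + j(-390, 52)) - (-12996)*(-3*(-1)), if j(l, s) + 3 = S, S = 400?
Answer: -65021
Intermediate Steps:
j(l, s) = 397 (j(l, s) = -3 + 400 = 397)
((-104162 - 244) + j(-390, 52)) - (-12996)*(-3*(-1)) = ((-104162 - 244) + 397) - (-12996)*(-3*(-1)) = (-104406 + 397) - (-12996)*3 = -104009 - 1*(-38988) = -104009 + 38988 = -65021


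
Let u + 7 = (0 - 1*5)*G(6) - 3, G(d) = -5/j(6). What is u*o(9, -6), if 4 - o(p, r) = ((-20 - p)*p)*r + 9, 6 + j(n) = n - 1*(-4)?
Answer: 23565/4 ≈ 5891.3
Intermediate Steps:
j(n) = -2 + n (j(n) = -6 + (n - 1*(-4)) = -6 + (n + 4) = -6 + (4 + n) = -2 + n)
G(d) = -5/4 (G(d) = -5/(-2 + 6) = -5/4)
u = -15/4 (u = -7 + ((0 - 1*5)*(-5/4) - 3) = -7 + ((0 - 5)*(-5/4) - 3) = -7 + (-5*(-5/4) - 3) = -7 + (25/4 - 3) = -7 + 13/4 = -15/4 ≈ -3.7500)
o(p, r) = -5 - p*r*(-20 - p) (o(p, r) = 4 - (((-20 - p)*p)*r + 9) = 4 - ((p*(-20 - p))*r + 9) = 4 - (p*r*(-20 - p) + 9) = 4 - (9 + p*r*(-20 - p)) = 4 + (-9 - p*r*(-20 - p)) = -5 - p*r*(-20 - p))
u*o(9, -6) = -15*(-5 - 6*9² + 20*9*(-6))/4 = -15*(-5 - 6*81 - 1080)/4 = -15*(-5 - 486 - 1080)/4 = -15/4*(-1571) = 23565/4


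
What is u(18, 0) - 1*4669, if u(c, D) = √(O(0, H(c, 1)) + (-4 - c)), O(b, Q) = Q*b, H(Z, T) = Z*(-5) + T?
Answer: -4669 + I*√22 ≈ -4669.0 + 4.6904*I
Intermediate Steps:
H(Z, T) = T - 5*Z (H(Z, T) = -5*Z + T = T - 5*Z)
u(c, D) = √(-4 - c) (u(c, D) = √((1 - 5*c)*0 + (-4 - c)) = √(0 + (-4 - c)) = √(-4 - c))
u(18, 0) - 1*4669 = √(-4 - 1*18) - 1*4669 = √(-4 - 18) - 4669 = √(-22) - 4669 = I*√22 - 4669 = -4669 + I*√22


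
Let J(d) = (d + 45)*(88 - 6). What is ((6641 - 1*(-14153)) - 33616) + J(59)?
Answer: -4294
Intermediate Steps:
J(d) = 3690 + 82*d (J(d) = (45 + d)*82 = 3690 + 82*d)
((6641 - 1*(-14153)) - 33616) + J(59) = ((6641 - 1*(-14153)) - 33616) + (3690 + 82*59) = ((6641 + 14153) - 33616) + (3690 + 4838) = (20794 - 33616) + 8528 = -12822 + 8528 = -4294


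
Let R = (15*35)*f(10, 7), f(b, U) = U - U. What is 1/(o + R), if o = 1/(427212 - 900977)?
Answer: -473765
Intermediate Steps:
f(b, U) = 0
o = -1/473765 (o = 1/(-473765) = -1/473765 ≈ -2.1108e-6)
R = 0 (R = (15*35)*0 = 525*0 = 0)
1/(o + R) = 1/(-1/473765 + 0) = 1/(-1/473765) = -473765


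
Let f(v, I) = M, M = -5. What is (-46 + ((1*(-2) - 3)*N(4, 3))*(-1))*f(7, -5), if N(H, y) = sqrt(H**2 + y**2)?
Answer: 105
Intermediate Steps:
f(v, I) = -5
(-46 + ((1*(-2) - 3)*N(4, 3))*(-1))*f(7, -5) = (-46 + ((1*(-2) - 3)*sqrt(4**2 + 3**2))*(-1))*(-5) = (-46 + ((-2 - 3)*sqrt(16 + 9))*(-1))*(-5) = (-46 - 5*sqrt(25)*(-1))*(-5) = (-46 - 5*5*(-1))*(-5) = (-46 - 25*(-1))*(-5) = (-46 + 25)*(-5) = -21*(-5) = 105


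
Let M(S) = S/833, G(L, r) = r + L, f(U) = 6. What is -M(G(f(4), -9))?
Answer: 3/833 ≈ 0.0036014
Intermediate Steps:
G(L, r) = L + r
M(S) = S/833 (M(S) = S*(1/833) = S/833)
-M(G(f(4), -9)) = -(6 - 9)/833 = -(-3)/833 = -1*(-3/833) = 3/833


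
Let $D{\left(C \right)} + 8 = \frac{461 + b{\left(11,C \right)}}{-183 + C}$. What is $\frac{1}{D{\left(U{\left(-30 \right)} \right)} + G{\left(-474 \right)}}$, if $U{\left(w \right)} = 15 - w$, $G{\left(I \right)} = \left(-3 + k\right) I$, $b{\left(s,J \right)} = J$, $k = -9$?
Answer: $\frac{3}{17029} \approx 0.00017617$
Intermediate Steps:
$G{\left(I \right)} = - 12 I$ ($G{\left(I \right)} = \left(-3 - 9\right) I = - 12 I$)
$D{\left(C \right)} = -8 + \frac{461 + C}{-183 + C}$
$\frac{1}{D{\left(U{\left(-30 \right)} \right)} + G{\left(-474 \right)}} = \frac{1}{\frac{7 \left(275 - \left(15 - -30\right)\right)}{-183 + \left(15 - -30\right)} - -5688} = \frac{1}{\frac{7 \left(275 - \left(15 + 30\right)\right)}{-183 + \left(15 + 30\right)} + 5688} = \frac{1}{\frac{7 \left(275 - 45\right)}{-183 + 45} + 5688} = \frac{1}{\frac{7 \left(275 - 45\right)}{-138} + 5688} = \frac{1}{7 \left(- \frac{1}{138}\right) 230 + 5688} = \frac{1}{- \frac{35}{3} + 5688} = \frac{1}{\frac{17029}{3}} = \frac{3}{17029}$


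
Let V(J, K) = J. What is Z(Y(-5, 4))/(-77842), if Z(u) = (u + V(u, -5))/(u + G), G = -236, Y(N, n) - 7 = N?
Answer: 1/4553757 ≈ 2.1960e-7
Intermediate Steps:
Y(N, n) = 7 + N
Z(u) = 2*u/(-236 + u) (Z(u) = (u + u)/(u - 236) = (2*u)/(-236 + u) = 2*u/(-236 + u))
Z(Y(-5, 4))/(-77842) = (2*(7 - 5)/(-236 + (7 - 5)))/(-77842) = (2*2/(-236 + 2))*(-1/77842) = (2*2/(-234))*(-1/77842) = (2*2*(-1/234))*(-1/77842) = -2/117*(-1/77842) = 1/4553757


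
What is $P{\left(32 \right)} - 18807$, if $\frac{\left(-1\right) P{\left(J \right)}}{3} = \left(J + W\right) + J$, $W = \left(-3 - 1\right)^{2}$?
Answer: $-19047$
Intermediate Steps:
$W = 16$ ($W = \left(-4\right)^{2} = 16$)
$P{\left(J \right)} = -48 - 6 J$ ($P{\left(J \right)} = - 3 \left(\left(J + 16\right) + J\right) = - 3 \left(\left(16 + J\right) + J\right) = - 3 \left(16 + 2 J\right) = -48 - 6 J$)
$P{\left(32 \right)} - 18807 = \left(-48 - 192\right) - 18807 = -240 - 18807 = -19047$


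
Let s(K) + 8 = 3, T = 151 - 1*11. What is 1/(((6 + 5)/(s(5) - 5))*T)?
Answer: -1/154 ≈ -0.0064935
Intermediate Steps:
T = 140 (T = 151 - 11 = 140)
s(K) = -5 (s(K) = -8 + 3 = -5)
1/(((6 + 5)/(s(5) - 5))*T) = 1/(((6 + 5)/(-5 - 5))*140) = 1/((11/(-10))*140) = 1/((11*(-⅒))*140) = 1/(-11/10*140) = 1/(-154) = -1/154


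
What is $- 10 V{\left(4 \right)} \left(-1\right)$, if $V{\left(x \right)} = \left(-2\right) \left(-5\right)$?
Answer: $100$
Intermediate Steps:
$V{\left(x \right)} = 10$
$- 10 V{\left(4 \right)} \left(-1\right) = \left(-10\right) 10 \left(-1\right) = \left(-100\right) \left(-1\right) = 100$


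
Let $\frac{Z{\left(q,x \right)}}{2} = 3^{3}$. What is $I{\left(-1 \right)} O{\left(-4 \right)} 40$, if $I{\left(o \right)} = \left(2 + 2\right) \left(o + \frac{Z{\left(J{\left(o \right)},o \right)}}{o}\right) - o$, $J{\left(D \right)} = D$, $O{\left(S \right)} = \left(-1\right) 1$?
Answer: $8760$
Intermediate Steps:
$O{\left(S \right)} = -1$
$Z{\left(q,x \right)} = 54$ ($Z{\left(q,x \right)} = 2 \cdot 3^{3} = 2 \cdot 27 = 54$)
$I{\left(o \right)} = 3 o + \frac{216}{o}$ ($I{\left(o \right)} = \left(2 + 2\right) \left(o + \frac{54}{o}\right) - o = 4 \left(o + \frac{54}{o}\right) - o = \left(4 o + \frac{216}{o}\right) - o = 3 o + \frac{216}{o}$)
$I{\left(-1 \right)} O{\left(-4 \right)} 40 = \left(3 \left(-1\right) + \frac{216}{-1}\right) \left(-1\right) 40 = \left(-3 + 216 \left(-1\right)\right) \left(-1\right) 40 = \left(-3 - 216\right) \left(-1\right) 40 = \left(-219\right) \left(-1\right) 40 = 219 \cdot 40 = 8760$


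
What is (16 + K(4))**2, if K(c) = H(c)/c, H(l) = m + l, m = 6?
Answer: 1369/4 ≈ 342.25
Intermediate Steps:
H(l) = 6 + l
K(c) = (6 + c)/c
(16 + K(4))**2 = (16 + (6 + 4)/4)**2 = (16 + (1/4)*10)**2 = (16 + 5/2)**2 = (37/2)**2 = 1369/4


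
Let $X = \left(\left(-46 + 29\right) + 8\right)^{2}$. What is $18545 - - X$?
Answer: $18626$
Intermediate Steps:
$X = 81$ ($X = \left(-17 + 8\right)^{2} = \left(-9\right)^{2} = 81$)
$18545 - - X = 18545 - \left(-1\right) 81 = 18545 - -81 = 18545 + 81 = 18626$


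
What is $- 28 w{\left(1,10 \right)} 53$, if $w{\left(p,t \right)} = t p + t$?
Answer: $-29680$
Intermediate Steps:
$w{\left(p,t \right)} = t + p t$ ($w{\left(p,t \right)} = p t + t = t + p t$)
$- 28 w{\left(1,10 \right)} 53 = - 28 \cdot 10 \left(1 + 1\right) 53 = - 28 \cdot 10 \cdot 2 \cdot 53 = \left(-28\right) 20 \cdot 53 = \left(-560\right) 53 = -29680$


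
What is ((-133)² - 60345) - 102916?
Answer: -145572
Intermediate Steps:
((-133)² - 60345) - 102916 = (17689 - 60345) - 102916 = -42656 - 102916 = -145572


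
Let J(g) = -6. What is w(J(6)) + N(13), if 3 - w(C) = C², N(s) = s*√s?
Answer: -33 + 13*√13 ≈ 13.872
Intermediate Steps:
N(s) = s^(3/2)
w(C) = 3 - C²
w(J(6)) + N(13) = (3 - 1*(-6)²) + 13^(3/2) = (3 - 1*36) + 13*√13 = (3 - 36) + 13*√13 = -33 + 13*√13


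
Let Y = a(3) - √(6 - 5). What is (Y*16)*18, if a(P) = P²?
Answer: 2304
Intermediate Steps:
Y = 8 (Y = 3² - √(6 - 5) = 9 - √1 = 9 - 1*1 = 9 - 1 = 8)
(Y*16)*18 = (8*16)*18 = 128*18 = 2304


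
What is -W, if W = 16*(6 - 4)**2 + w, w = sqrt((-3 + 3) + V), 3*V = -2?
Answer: -64 - I*sqrt(6)/3 ≈ -64.0 - 0.8165*I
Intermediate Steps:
V = -2/3 (V = (1/3)*(-2) = -2/3 ≈ -0.66667)
w = I*sqrt(6)/3 (w = sqrt((-3 + 3) - 2/3) = sqrt(0 - 2/3) = sqrt(-2/3) = I*sqrt(6)/3 ≈ 0.8165*I)
W = 64 + I*sqrt(6)/3 (W = 16*(6 - 4)**2 + I*sqrt(6)/3 = 16*2**2 + I*sqrt(6)/3 = 16*4 + I*sqrt(6)/3 = 64 + I*sqrt(6)/3 ≈ 64.0 + 0.8165*I)
-W = -(64 + I*sqrt(6)/3) = -64 - I*sqrt(6)/3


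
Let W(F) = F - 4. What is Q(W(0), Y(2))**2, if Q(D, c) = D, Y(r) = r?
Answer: 16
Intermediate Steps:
W(F) = -4 + F
Q(W(0), Y(2))**2 = (-4 + 0)**2 = (-4)**2 = 16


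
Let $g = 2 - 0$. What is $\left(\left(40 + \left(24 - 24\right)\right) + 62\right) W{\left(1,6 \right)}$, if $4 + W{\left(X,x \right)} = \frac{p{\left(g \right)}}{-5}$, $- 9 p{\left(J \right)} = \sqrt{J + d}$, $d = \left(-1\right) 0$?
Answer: $-408 + \frac{34 \sqrt{2}}{15} \approx -404.79$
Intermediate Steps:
$d = 0$
$g = 2$ ($g = 2 + 0 = 2$)
$p{\left(J \right)} = - \frac{\sqrt{J}}{9}$ ($p{\left(J \right)} = - \frac{\sqrt{J + 0}}{9} = - \frac{\sqrt{J}}{9}$)
$W{\left(X,x \right)} = -4 + \frac{\sqrt{2}}{45}$ ($W{\left(X,x \right)} = -4 + \frac{\left(- \frac{1}{9}\right) \sqrt{2}}{-5} = -4 + - \frac{\sqrt{2}}{9} \left(- \frac{1}{5}\right) = -4 + \frac{\sqrt{2}}{45}$)
$\left(\left(40 + \left(24 - 24\right)\right) + 62\right) W{\left(1,6 \right)} = \left(\left(40 + \left(24 - 24\right)\right) + 62\right) \left(-4 + \frac{\sqrt{2}}{45}\right) = \left(\left(40 + 0\right) + 62\right) \left(-4 + \frac{\sqrt{2}}{45}\right) = \left(40 + 62\right) \left(-4 + \frac{\sqrt{2}}{45}\right) = 102 \left(-4 + \frac{\sqrt{2}}{45}\right) = -408 + \frac{34 \sqrt{2}}{15}$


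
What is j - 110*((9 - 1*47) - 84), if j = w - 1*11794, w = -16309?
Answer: -14683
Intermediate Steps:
j = -28103 (j = -16309 - 1*11794 = -16309 - 11794 = -28103)
j - 110*((9 - 1*47) - 84) = -28103 - 110*((9 - 1*47) - 84) = -28103 - 110*((9 - 47) - 84) = -28103 - 110*(-38 - 84) = -28103 - 110*(-122) = -28103 - 1*(-13420) = -28103 + 13420 = -14683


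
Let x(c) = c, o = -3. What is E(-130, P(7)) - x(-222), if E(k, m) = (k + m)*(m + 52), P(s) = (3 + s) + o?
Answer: -7035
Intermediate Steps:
P(s) = s (P(s) = (3 + s) - 3 = s)
E(k, m) = (52 + m)*(k + m) (E(k, m) = (k + m)*(52 + m) = (52 + m)*(k + m))
E(-130, P(7)) - x(-222) = (7**2 + 52*(-130) + 52*7 - 130*7) - 1*(-222) = (49 - 6760 + 364 - 910) + 222 = -7257 + 222 = -7035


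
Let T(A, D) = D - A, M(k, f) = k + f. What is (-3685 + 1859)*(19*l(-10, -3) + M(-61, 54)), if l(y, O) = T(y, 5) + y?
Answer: -160688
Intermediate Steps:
M(k, f) = f + k
l(y, O) = 5 (l(y, O) = (5 - y) + y = 5)
(-3685 + 1859)*(19*l(-10, -3) + M(-61, 54)) = (-3685 + 1859)*(19*5 + (54 - 61)) = -1826*(95 - 7) = -1826*88 = -160688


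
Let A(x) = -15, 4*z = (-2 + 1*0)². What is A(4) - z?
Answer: -16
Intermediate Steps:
z = 1 (z = (-2 + 1*0)²/4 = (-2 + 0)²/4 = (¼)*(-2)² = (¼)*4 = 1)
A(4) - z = -15 - 1*1 = -15 - 1 = -16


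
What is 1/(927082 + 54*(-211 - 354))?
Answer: 1/896572 ≈ 1.1154e-6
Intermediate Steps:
1/(927082 + 54*(-211 - 354)) = 1/(927082 + 54*(-565)) = 1/(927082 - 30510) = 1/896572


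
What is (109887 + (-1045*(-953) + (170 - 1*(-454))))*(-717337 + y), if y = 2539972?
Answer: 2016556073460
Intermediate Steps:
(109887 + (-1045*(-953) + (170 - 1*(-454))))*(-717337 + y) = (109887 + (-1045*(-953) + (170 - 1*(-454))))*(-717337 + 2539972) = (109887 + (995885 + (170 + 454)))*1822635 = (109887 + (995885 + 624))*1822635 = (109887 + 996509)*1822635 = 1106396*1822635 = 2016556073460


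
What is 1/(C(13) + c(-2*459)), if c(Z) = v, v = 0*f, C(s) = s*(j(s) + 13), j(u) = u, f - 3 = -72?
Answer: 1/338 ≈ 0.0029586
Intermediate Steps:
f = -69 (f = 3 - 72 = -69)
C(s) = s*(13 + s) (C(s) = s*(s + 13) = s*(13 + s))
v = 0 (v = 0*(-69) = 0)
c(Z) = 0
1/(C(13) + c(-2*459)) = 1/(13*(13 + 13) + 0) = 1/(13*26 + 0) = 1/(338 + 0) = 1/338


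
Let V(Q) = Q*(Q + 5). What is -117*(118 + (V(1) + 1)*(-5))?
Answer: -9711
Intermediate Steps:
V(Q) = Q*(5 + Q)
-117*(118 + (V(1) + 1)*(-5)) = -117*(118 + (1*(5 + 1) + 1)*(-5)) = -117*(118 + (1*6 + 1)*(-5)) = -117*(118 + (6 + 1)*(-5)) = -117*(118 + 7*(-5)) = -117*(118 - 35) = -117*83 = -9711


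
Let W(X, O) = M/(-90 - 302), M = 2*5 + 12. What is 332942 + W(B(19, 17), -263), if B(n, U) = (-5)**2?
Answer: 65256621/196 ≈ 3.3294e+5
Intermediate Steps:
M = 22 (M = 10 + 12 = 22)
B(n, U) = 25
W(X, O) = -11/196 (W(X, O) = 22/(-90 - 302) = 22/(-392) = 22*(-1/392) = -11/196)
332942 + W(B(19, 17), -263) = 332942 - 11/196 = 65256621/196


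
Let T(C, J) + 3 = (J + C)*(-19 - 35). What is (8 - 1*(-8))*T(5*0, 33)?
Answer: -28560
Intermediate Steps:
T(C, J) = -3 - 54*C - 54*J (T(C, J) = -3 + (J + C)*(-19 - 35) = -3 + (C + J)*(-54) = -3 + (-54*C - 54*J) = -3 - 54*C - 54*J)
(8 - 1*(-8))*T(5*0, 33) = (8 - 1*(-8))*(-3 - 270*0 - 54*33) = (8 + 8)*(-3 - 54*0 - 1782) = 16*(-3 + 0 - 1782) = 16*(-1785) = -28560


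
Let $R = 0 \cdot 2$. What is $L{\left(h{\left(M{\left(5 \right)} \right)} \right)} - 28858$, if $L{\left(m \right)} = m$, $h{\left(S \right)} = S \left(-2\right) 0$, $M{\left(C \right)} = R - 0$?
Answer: $-28858$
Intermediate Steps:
$R = 0$
$M{\left(C \right)} = 0$ ($M{\left(C \right)} = 0 - 0 = 0 + 0 = 0$)
$h{\left(S \right)} = 0$ ($h{\left(S \right)} = - 2 S 0 = 0$)
$L{\left(h{\left(M{\left(5 \right)} \right)} \right)} - 28858 = 0 - 28858 = -28858$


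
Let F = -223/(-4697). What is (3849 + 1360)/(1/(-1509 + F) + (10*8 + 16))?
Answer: 36919047950/680400103 ≈ 54.261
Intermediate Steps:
F = 223/4697 (F = -223*(-1/4697) = 223/4697 ≈ 0.047477)
(3849 + 1360)/(1/(-1509 + F) + (10*8 + 16)) = (3849 + 1360)/(1/(-1509 + 223/4697) + (10*8 + 16)) = 5209/(1/(-7087550/4697) + (80 + 16)) = 5209/(-4697/7087550 + 96) = 5209/(680400103/7087550) = 5209*(7087550/680400103) = 36919047950/680400103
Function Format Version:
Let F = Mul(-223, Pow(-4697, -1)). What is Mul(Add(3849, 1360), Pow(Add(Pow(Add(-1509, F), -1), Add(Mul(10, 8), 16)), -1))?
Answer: Rational(36919047950, 680400103) ≈ 54.261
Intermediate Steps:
F = Rational(223, 4697) (F = Mul(-223, Rational(-1, 4697)) = Rational(223, 4697) ≈ 0.047477)
Mul(Add(3849, 1360), Pow(Add(Pow(Add(-1509, F), -1), Add(Mul(10, 8), 16)), -1)) = Mul(Add(3849, 1360), Pow(Add(Pow(Add(-1509, Rational(223, 4697)), -1), Add(Mul(10, 8), 16)), -1)) = Mul(5209, Pow(Add(Pow(Rational(-7087550, 4697), -1), Add(80, 16)), -1)) = Mul(5209, Pow(Add(Rational(-4697, 7087550), 96), -1)) = Mul(5209, Pow(Rational(680400103, 7087550), -1)) = Mul(5209, Rational(7087550, 680400103)) = Rational(36919047950, 680400103)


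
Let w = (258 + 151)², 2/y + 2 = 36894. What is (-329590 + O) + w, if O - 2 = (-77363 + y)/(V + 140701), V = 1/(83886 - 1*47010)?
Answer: -7766975243814359383/47853443980171 ≈ -1.6231e+5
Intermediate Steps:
y = 1/18446 (y = 2/(-2 + 36894) = 2/36892 = 2*(1/36892) = 1/18446 ≈ 5.4212e-5)
V = 1/36876 (V = 1/(83886 - 47010) = 1/36876 ≈ 2.7118e-5)
w = 167281 (w = 409² = 167281)
O = 69395163215456/47853443980171 (O = 2 + (-77363 + 1/18446)/(1/36876 + 140701) = 2 - 1427037897/(18446*5188490077/36876) = 2 - 1427037897/18446*36876/5188490077 = 2 - 26311724744886/47853443980171 = 69395163215456/47853443980171 ≈ 1.4502)
(-329590 + O) + w = (-329590 + 69395163215456/47853443980171) + 167281 = -15771947206261344434/47853443980171 + 167281 = -7766975243814359383/47853443980171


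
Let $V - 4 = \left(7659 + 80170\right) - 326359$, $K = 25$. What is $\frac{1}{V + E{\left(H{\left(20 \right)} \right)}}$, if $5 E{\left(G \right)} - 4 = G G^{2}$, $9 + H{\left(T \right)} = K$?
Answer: $- \frac{1}{237706} \approx -4.2069 \cdot 10^{-6}$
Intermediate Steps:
$H{\left(T \right)} = 16$ ($H{\left(T \right)} = -9 + 25 = 16$)
$E{\left(G \right)} = \frac{4}{5} + \frac{G^{3}}{5}$ ($E{\left(G \right)} = \frac{4}{5} + \frac{G G^{2}}{5} = \frac{4}{5} + \frac{G^{3}}{5}$)
$V = -238526$ ($V = 4 + \left(\left(7659 + 80170\right) - 326359\right) = 4 + \left(87829 - 326359\right) = 4 - 238530 = -238526$)
$\frac{1}{V + E{\left(H{\left(20 \right)} \right)}} = \frac{1}{-238526 + \left(\frac{4}{5} + \frac{16^{3}}{5}\right)} = \frac{1}{-238526 + \left(\frac{4}{5} + \frac{1}{5} \cdot 4096\right)} = \frac{1}{-238526 + \left(\frac{4}{5} + \frac{4096}{5}\right)} = \frac{1}{-238526 + 820} = \frac{1}{-237706} = - \frac{1}{237706}$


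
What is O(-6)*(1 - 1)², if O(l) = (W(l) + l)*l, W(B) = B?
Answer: 0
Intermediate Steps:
O(l) = 2*l² (O(l) = (l + l)*l = (2*l)*l = 2*l²)
O(-6)*(1 - 1)² = (2*(-6)²)*(1 - 1)² = (2*36)*0² = 72*0 = 0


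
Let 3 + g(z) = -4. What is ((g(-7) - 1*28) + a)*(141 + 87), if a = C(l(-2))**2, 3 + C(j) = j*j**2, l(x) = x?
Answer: 19608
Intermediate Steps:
C(j) = -3 + j**3 (C(j) = -3 + j*j**2 = -3 + j**3)
g(z) = -7 (g(z) = -3 - 4 = -7)
a = 121 (a = (-3 + (-2)**3)**2 = (-3 - 8)**2 = (-11)**2 = 121)
((g(-7) - 1*28) + a)*(141 + 87) = ((-7 - 1*28) + 121)*(141 + 87) = ((-7 - 28) + 121)*228 = (-35 + 121)*228 = 86*228 = 19608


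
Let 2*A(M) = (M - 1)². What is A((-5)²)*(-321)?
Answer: -92448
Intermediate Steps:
A(M) = (-1 + M)²/2 (A(M) = (M - 1)²/2 = (-1 + M)²/2)
A((-5)²)*(-321) = ((-1 + (-5)²)²/2)*(-321) = ((-1 + 25)²/2)*(-321) = ((½)*24²)*(-321) = ((½)*576)*(-321) = 288*(-321) = -92448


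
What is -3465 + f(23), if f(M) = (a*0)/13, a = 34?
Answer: -3465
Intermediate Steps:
f(M) = 0 (f(M) = (34*0)/13 = 0*(1/13) = 0)
-3465 + f(23) = -3465 + 0 = -3465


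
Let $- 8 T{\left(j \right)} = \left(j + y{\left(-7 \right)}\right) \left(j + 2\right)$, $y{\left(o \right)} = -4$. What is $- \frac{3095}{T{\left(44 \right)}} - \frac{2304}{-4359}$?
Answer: $\frac{934735}{66838} \approx 13.985$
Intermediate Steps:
$T{\left(j \right)} = - \frac{\left(-4 + j\right) \left(2 + j\right)}{8}$ ($T{\left(j \right)} = - \frac{\left(j - 4\right) \left(j + 2\right)}{8} = - \frac{\left(-4 + j\right) \left(2 + j\right)}{8}$)
$- \frac{3095}{T{\left(44 \right)}} - \frac{2304}{-4359} = - \frac{3095}{1 - \frac{44^{2}}{8} + \frac{1}{4} \cdot 44} - \frac{2304}{-4359} = - \frac{3095}{1 - 242 + 11} - - \frac{768}{1453} = - \frac{3095}{1 - 242 + 11} + \frac{768}{1453} = - \frac{3095}{-230} + \frac{768}{1453} = \left(-3095\right) \left(- \frac{1}{230}\right) + \frac{768}{1453} = \frac{619}{46} + \frac{768}{1453} = \frac{934735}{66838}$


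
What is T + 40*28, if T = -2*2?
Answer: 1116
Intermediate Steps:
T = -4
T + 40*28 = -4 + 40*28 = -4 + 1120 = 1116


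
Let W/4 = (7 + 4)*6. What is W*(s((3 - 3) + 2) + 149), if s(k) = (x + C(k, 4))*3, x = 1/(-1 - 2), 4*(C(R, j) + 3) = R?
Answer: 37092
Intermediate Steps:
C(R, j) = -3 + R/4
x = -1/3 (x = 1/(-3) = -1/3 ≈ -0.33333)
W = 264 (W = 4*((7 + 4)*6) = 4*(11*6) = 4*66 = 264)
s(k) = -10 + 3*k/4 (s(k) = (-1/3 + (-3 + k/4))*3 = (-10/3 + k/4)*3 = -10 + 3*k/4)
W*(s((3 - 3) + 2) + 149) = 264*((-10 + 3*((3 - 3) + 2)/4) + 149) = 264*((-10 + 3*(0 + 2)/4) + 149) = 264*((-10 + (3/4)*2) + 149) = 264*((-10 + 3/2) + 149) = 264*(-17/2 + 149) = 264*(281/2) = 37092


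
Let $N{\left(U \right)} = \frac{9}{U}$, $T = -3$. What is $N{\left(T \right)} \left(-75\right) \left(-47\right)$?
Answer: $-10575$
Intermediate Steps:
$N{\left(T \right)} \left(-75\right) \left(-47\right) = \frac{9}{-3} \left(-75\right) \left(-47\right) = 9 \left(- \frac{1}{3}\right) \left(-75\right) \left(-47\right) = \left(-3\right) \left(-75\right) \left(-47\right) = 225 \left(-47\right) = -10575$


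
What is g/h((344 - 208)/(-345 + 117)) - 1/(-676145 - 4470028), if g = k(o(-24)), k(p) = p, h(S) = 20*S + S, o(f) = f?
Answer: 1173327563/612394587 ≈ 1.9160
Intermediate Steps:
h(S) = 21*S
g = -24
g/h((344 - 208)/(-345 + 117)) - 1/(-676145 - 4470028) = -24*(-345 + 117)/(21*(344 - 208)) - 1/(-676145 - 4470028) = -24/(21*(136/(-228))) - 1/(-5146173) = -24/(21*(136*(-1/228))) - 1*(-1/5146173) = -24/(21*(-34/57)) + 1/5146173 = -24/(-238/19) + 1/5146173 = -24*(-19/238) + 1/5146173 = 228/119 + 1/5146173 = 1173327563/612394587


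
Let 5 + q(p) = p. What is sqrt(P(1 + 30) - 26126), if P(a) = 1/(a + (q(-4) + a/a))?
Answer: I*sqrt(13820631)/23 ≈ 161.64*I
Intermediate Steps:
q(p) = -5 + p
P(a) = 1/(-8 + a) (P(a) = 1/(a + ((-5 - 4) + a/a)) = 1/(a + (-9 + 1)) = 1/(a - 8) = 1/(-8 + a))
sqrt(P(1 + 30) - 26126) = sqrt(1/(-8 + (1 + 30)) - 26126) = sqrt(1/(-8 + 31) - 26126) = sqrt(1/23 - 26126) = sqrt(-600897/23) = I*sqrt(13820631)/23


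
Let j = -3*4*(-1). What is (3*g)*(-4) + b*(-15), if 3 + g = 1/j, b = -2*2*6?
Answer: 395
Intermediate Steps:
b = -24 (b = -4*6 = -24)
j = 12 (j = -12*(-1) = 12)
g = -35/12 (g = -3 + 1/12 = -35/12 ≈ -2.9167)
(3*g)*(-4) + b*(-15) = (3*(-35/12))*(-4) - 24*(-15) = -35/4*(-4) + 360 = 35 + 360 = 395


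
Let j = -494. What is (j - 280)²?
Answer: 599076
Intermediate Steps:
(j - 280)² = (-494 - 280)² = (-774)² = 599076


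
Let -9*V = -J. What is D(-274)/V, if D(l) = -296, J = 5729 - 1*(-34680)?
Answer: -2664/40409 ≈ -0.065926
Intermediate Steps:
J = 40409 (J = 5729 + 34680 = 40409)
V = 40409/9 (V = -(-1)*40409/9 = -1/9*(-40409) = 40409/9 ≈ 4489.9)
D(-274)/V = -296/40409/9 = -296*9/40409 = -2664/40409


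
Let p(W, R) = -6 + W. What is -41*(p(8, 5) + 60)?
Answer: -2542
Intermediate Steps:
-41*(p(8, 5) + 60) = -41*((-6 + 8) + 60) = -41*(2 + 60) = -41*62 = -2542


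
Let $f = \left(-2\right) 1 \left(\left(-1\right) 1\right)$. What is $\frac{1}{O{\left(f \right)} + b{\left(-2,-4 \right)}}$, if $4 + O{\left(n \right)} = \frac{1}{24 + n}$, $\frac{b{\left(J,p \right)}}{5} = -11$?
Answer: $- \frac{26}{1533} \approx -0.01696$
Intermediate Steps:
$f = 2$ ($f = \left(-2\right) \left(-1\right) = 2$)
$b{\left(J,p \right)} = -55$ ($b{\left(J,p \right)} = 5 \left(-11\right) = -55$)
$O{\left(n \right)} = -4 + \frac{1}{24 + n}$
$\frac{1}{O{\left(f \right)} + b{\left(-2,-4 \right)}} = \frac{1}{\frac{-95 - 8}{24 + 2} - 55} = \frac{1}{\frac{-95 - 8}{26} - 55} = \frac{1}{\frac{1}{26} \left(-103\right) - 55} = \frac{1}{- \frac{103}{26} - 55} = \frac{1}{- \frac{1533}{26}} = - \frac{26}{1533}$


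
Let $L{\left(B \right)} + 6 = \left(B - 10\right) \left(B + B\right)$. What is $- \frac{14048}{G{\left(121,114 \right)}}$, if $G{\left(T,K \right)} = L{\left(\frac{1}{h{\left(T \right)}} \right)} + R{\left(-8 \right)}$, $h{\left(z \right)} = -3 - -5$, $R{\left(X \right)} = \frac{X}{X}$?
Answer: $\frac{28096}{29} \approx 968.83$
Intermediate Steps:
$R{\left(X \right)} = 1$
$h{\left(z \right)} = 2$ ($h{\left(z \right)} = -3 + 5 = 2$)
$L{\left(B \right)} = -6 + 2 B \left(-10 + B\right)$ ($L{\left(B \right)} = -6 + \left(B - 10\right) \left(B + B\right) = -6 + \left(-10 + B\right) 2 B = -6 + 2 B \left(-10 + B\right)$)
$G{\left(T,K \right)} = - \frac{29}{2}$ ($G{\left(T,K \right)} = \left(-6 - \frac{20}{2} + 2 \left(\frac{1}{2}\right)^{2}\right) + 1 = \left(-6 - 10 + \frac{2}{4}\right) + 1 = \left(-6 - 10 + 2 \cdot \frac{1}{4}\right) + 1 = \left(-6 - 10 + \frac{1}{2}\right) + 1 = - \frac{31}{2} + 1 = - \frac{29}{2}$)
$- \frac{14048}{G{\left(121,114 \right)}} = - \frac{14048}{- \frac{29}{2}} = \left(-14048\right) \left(- \frac{2}{29}\right) = \frac{28096}{29}$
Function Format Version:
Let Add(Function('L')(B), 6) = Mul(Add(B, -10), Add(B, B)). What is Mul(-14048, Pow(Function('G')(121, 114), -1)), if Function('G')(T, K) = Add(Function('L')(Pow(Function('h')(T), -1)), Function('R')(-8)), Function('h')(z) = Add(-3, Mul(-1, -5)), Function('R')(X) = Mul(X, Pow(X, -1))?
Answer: Rational(28096, 29) ≈ 968.83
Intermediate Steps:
Function('R')(X) = 1
Function('h')(z) = 2 (Function('h')(z) = Add(-3, 5) = 2)
Function('L')(B) = Add(-6, Mul(2, B, Add(-10, B))) (Function('L')(B) = Add(-6, Mul(Add(B, -10), Add(B, B))) = Add(-6, Mul(Add(-10, B), Mul(2, B))) = Add(-6, Mul(2, B, Add(-10, B))))
Function('G')(T, K) = Rational(-29, 2) (Function('G')(T, K) = Add(Add(-6, Mul(-20, Pow(2, -1)), Mul(2, Pow(Pow(2, -1), 2))), 1) = Add(Add(-6, Mul(-20, Rational(1, 2)), Mul(2, Pow(Rational(1, 2), 2))), 1) = Add(Add(-6, -10, Mul(2, Rational(1, 4))), 1) = Add(Add(-6, -10, Rational(1, 2)), 1) = Add(Rational(-31, 2), 1) = Rational(-29, 2))
Mul(-14048, Pow(Function('G')(121, 114), -1)) = Mul(-14048, Pow(Rational(-29, 2), -1)) = Mul(-14048, Rational(-2, 29)) = Rational(28096, 29)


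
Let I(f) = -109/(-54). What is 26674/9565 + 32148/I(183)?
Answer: 16607670946/1042585 ≈ 15929.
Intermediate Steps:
I(f) = 109/54 (I(f) = -109*(-1/54) = 109/54)
26674/9565 + 32148/I(183) = 26674/9565 + 32148/(109/54) = 26674*(1/9565) + 32148*(54/109) = 26674/9565 + 1735992/109 = 16607670946/1042585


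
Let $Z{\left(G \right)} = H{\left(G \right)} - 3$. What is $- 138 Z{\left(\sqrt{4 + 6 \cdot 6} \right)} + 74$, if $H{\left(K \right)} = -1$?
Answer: $626$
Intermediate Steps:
$Z{\left(G \right)} = -4$ ($Z{\left(G \right)} = -1 - 3 = -4$)
$- 138 Z{\left(\sqrt{4 + 6 \cdot 6} \right)} + 74 = \left(-138\right) \left(-4\right) + 74 = 552 + 74 = 626$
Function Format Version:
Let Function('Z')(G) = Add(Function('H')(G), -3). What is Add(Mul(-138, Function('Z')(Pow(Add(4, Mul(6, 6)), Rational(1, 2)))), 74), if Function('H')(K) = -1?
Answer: 626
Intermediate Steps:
Function('Z')(G) = -4 (Function('Z')(G) = Add(-1, -3) = -4)
Add(Mul(-138, Function('Z')(Pow(Add(4, Mul(6, 6)), Rational(1, 2)))), 74) = Add(Mul(-138, -4), 74) = Add(552, 74) = 626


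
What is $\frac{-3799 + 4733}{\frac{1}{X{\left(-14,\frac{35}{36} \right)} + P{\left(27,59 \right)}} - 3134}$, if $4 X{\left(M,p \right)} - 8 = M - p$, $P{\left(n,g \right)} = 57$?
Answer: $- \frac{3715919}{12468547} \approx -0.29802$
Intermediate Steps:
$X{\left(M,p \right)} = 2 - \frac{p}{4} + \frac{M}{4}$ ($X{\left(M,p \right)} = 2 + \frac{M - p}{4} = 2 + \left(- \frac{p}{4} + \frac{M}{4}\right) = 2 - \frac{p}{4} + \frac{M}{4}$)
$\frac{-3799 + 4733}{\frac{1}{X{\left(-14,\frac{35}{36} \right)} + P{\left(27,59 \right)}} - 3134} = \frac{-3799 + 4733}{\frac{1}{\left(2 - \frac{35 \cdot \frac{1}{36}}{4} + \frac{1}{4} \left(-14\right)\right) + 57} - 3134} = \frac{934}{\frac{1}{\left(2 - \frac{35 \cdot \frac{1}{36}}{4} - \frac{7}{2}\right) + 57} - 3134} = \frac{934}{\frac{1}{\left(2 - \frac{35}{144} - \frac{7}{2}\right) + 57} - 3134} = \frac{934}{\frac{1}{- \frac{251}{144} + 57} - 3134} = \frac{934}{\frac{1}{\frac{7957}{144}} - 3134} = \frac{934}{\frac{144}{7957} - 3134} = \frac{934}{- \frac{24937094}{7957}} = 934 \left(- \frac{7957}{24937094}\right) = - \frac{3715919}{12468547}$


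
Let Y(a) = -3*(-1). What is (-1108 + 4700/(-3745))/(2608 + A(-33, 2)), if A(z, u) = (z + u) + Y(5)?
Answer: -69236/161035 ≈ -0.42994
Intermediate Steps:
Y(a) = 3
A(z, u) = 3 + u + z (A(z, u) = (z + u) + 3 = (u + z) + 3 = 3 + u + z)
(-1108 + 4700/(-3745))/(2608 + A(-33, 2)) = (-1108 + 4700/(-3745))/(2608 + (3 + 2 - 33)) = (-1108 + 4700*(-1/3745))/(2608 - 28) = (-1108 - 940/749)/2580 = -830832/749*1/2580 = -69236/161035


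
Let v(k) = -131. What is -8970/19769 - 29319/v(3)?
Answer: 578432241/2589739 ≈ 223.36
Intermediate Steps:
-8970/19769 - 29319/v(3) = -8970/19769 - 29319/(-131) = -8970*1/19769 - 29319*(-1/131) = -8970/19769 + 29319/131 = 578432241/2589739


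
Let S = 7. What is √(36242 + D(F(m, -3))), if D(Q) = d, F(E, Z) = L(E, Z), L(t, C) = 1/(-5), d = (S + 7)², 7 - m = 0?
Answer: √36438 ≈ 190.89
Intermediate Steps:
m = 7 (m = 7 - 1*0 = 7 + 0 = 7)
d = 196 (d = (7 + 7)² = 14² = 196)
L(t, C) = -⅕
F(E, Z) = -⅕
D(Q) = 196
√(36242 + D(F(m, -3))) = √(36242 + 196) = √36438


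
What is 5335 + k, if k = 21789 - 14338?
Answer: 12786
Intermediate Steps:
k = 7451
5335 + k = 5335 + 7451 = 12786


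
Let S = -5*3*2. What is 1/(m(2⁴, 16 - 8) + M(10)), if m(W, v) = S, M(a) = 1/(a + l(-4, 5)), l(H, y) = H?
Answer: -6/179 ≈ -0.033520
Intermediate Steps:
S = -30 (S = -15*2 = -30)
M(a) = 1/(-4 + a) (M(a) = 1/(a - 4) = 1/(-4 + a))
m(W, v) = -30
1/(m(2⁴, 16 - 8) + M(10)) = 1/(-30 + 1/(-4 + 10)) = 1/(-30 + 1/6) = 1/(-30 + ⅙) = 1/(-179/6) = -6/179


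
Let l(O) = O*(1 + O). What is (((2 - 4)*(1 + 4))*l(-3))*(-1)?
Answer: 60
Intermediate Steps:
(((2 - 4)*(1 + 4))*l(-3))*(-1) = (((2 - 4)*(1 + 4))*(-3*(1 - 3)))*(-1) = ((-2*5)*(-3*(-2)))*(-1) = -10*6*(-1) = -60*(-1) = 60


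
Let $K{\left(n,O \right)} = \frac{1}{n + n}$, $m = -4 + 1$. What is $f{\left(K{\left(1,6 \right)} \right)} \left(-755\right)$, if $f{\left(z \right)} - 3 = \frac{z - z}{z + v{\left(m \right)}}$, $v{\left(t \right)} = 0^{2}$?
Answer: $-2265$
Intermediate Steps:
$m = -3$
$v{\left(t \right)} = 0$
$K{\left(n,O \right)} = \frac{1}{2 n}$
$f{\left(z \right)} = 3$ ($f{\left(z \right)} = 3 + \frac{z - z}{z + 0} = 3 + \frac{0}{z} = 3 + 0 = 3$)
$f{\left(K{\left(1,6 \right)} \right)} \left(-755\right) = 3 \left(-755\right) = -2265$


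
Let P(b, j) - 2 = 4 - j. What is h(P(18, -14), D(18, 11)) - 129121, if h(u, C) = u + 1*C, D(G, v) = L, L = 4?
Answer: -129097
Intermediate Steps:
P(b, j) = 6 - j (P(b, j) = 2 + (4 - j) = 6 - j)
D(G, v) = 4
h(u, C) = C + u (h(u, C) = u + C = C + u)
h(P(18, -14), D(18, 11)) - 129121 = (4 + (6 - 1*(-14))) - 129121 = (4 + (6 + 14)) - 129121 = (4 + 20) - 129121 = 24 - 129121 = -129097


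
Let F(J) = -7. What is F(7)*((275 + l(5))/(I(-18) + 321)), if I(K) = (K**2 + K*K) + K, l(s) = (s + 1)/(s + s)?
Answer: -9646/4755 ≈ -2.0286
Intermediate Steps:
l(s) = (1 + s)/(2*s) (l(s) = (1 + s)/((2*s)) = (1 + s)*(1/(2*s)) = (1 + s)/(2*s))
I(K) = K + 2*K**2 (I(K) = (K**2 + K**2) + K = 2*K**2 + K = K + 2*K**2)
F(7)*((275 + l(5))/(I(-18) + 321)) = -7*(275 + (1/2)*(1 + 5)/5)/(-18*(1 + 2*(-18)) + 321) = -7*(275 + (1/2)*(1/5)*6)/(-18*(1 - 36) + 321) = -7*(275 + 3/5)/(-18*(-35) + 321) = -9646/(5*(630 + 321)) = -9646/(5*951) = -7*1378/4755 = -9646/4755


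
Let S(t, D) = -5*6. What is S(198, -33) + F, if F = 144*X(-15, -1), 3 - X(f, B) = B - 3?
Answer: 978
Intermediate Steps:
S(t, D) = -30
X(f, B) = 6 - B (X(f, B) = 3 - (B - 3) = 3 - (-3 + B) = 3 + (3 - B) = 6 - B)
F = 1008 (F = 144*(6 - 1*(-1)) = 144*(6 + 1) = 144*7 = 1008)
S(198, -33) + F = -30 + 1008 = 978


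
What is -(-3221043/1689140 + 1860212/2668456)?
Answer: 681631627741/563424470980 ≈ 1.2098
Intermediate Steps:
-(-3221043/1689140 + 1860212/2668456) = -(-3221043*1/1689140 + 1860212*(1/2668456)) = -(-3221043/1689140 + 465053/667114) = -1*(-681631627741/563424470980) = 681631627741/563424470980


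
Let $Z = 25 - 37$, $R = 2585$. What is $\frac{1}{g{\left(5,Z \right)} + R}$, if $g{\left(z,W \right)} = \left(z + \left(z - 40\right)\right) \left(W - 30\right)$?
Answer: $\frac{1}{3845} \approx 0.00026008$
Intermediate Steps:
$Z = -12$
$g{\left(z,W \right)} = \left(-40 + 2 z\right) \left(-30 + W\right)$ ($g{\left(z,W \right)} = \left(z + \left(-40 + z\right)\right) \left(-30 + W\right) = \left(-40 + 2 z\right) \left(-30 + W\right)$)
$\frac{1}{g{\left(5,Z \right)} + R} = \frac{1}{\left(1200 - 300 - -480 + 2 \left(-12\right) 5\right) + 2585} = \frac{1}{\left(1200 - 300 + 480 - 120\right) + 2585} = \frac{1}{1260 + 2585} = \frac{1}{3845}$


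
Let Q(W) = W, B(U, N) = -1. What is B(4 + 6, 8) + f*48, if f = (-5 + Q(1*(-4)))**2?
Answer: 3887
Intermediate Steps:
f = 81 (f = (-5 + 1*(-4))**2 = (-5 - 4)**2 = (-9)**2 = 81)
B(4 + 6, 8) + f*48 = -1 + 81*48 = -1 + 3888 = 3887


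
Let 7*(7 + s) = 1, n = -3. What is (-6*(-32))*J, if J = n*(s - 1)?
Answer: 31680/7 ≈ 4525.7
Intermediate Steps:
s = -48/7 (s = -7 + (⅐)*1 = -7 + ⅐ = -48/7 ≈ -6.8571)
J = 165/7 (J = -3*(-48/7 - 1) = -3*(-55/7) = 165/7 ≈ 23.571)
(-6*(-32))*J = -6*(-32)*(165/7) = 192*(165/7) = 31680/7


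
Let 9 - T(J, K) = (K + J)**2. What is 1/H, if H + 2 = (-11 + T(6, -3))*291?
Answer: -1/3203 ≈ -0.00031221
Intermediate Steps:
T(J, K) = 9 - (J + K)**2 (T(J, K) = 9 - (K + J)**2 = 9 - (J + K)**2)
H = -3203 (H = -2 + (-11 + (9 - (6 - 3)**2))*291 = -2 + (-11 + (9 - 1*3**2))*291 = -2 + (-11 + (9 - 1*9))*291 = -2 + (-11 + (9 - 9))*291 = -2 + (-11 + 0)*291 = -2 - 11*291 = -2 - 3201 = -3203)
1/H = 1/(-3203) = -1/3203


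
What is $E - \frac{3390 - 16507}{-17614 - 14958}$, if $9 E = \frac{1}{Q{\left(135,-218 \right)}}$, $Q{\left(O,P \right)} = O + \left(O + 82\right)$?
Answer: $- \frac{10380521}{25797024} \approx -0.40239$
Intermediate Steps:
$Q{\left(O,P \right)} = 82 + 2 O$ ($Q{\left(O,P \right)} = O + \left(82 + O\right) = 82 + 2 O$)
$E = \frac{1}{3168}$ ($E = \frac{1}{9 \left(82 + 2 \cdot 135\right)} = \frac{1}{9 \left(82 + 270\right)} = \frac{1}{9 \cdot 352} = \frac{1}{9} \cdot \frac{1}{352} = \frac{1}{3168} \approx 0.00031566$)
$E - \frac{3390 - 16507}{-17614 - 14958} = \frac{1}{3168} - \frac{3390 - 16507}{-17614 - 14958} = \frac{1}{3168} - - \frac{13117}{-32572} = \frac{1}{3168} - \left(-13117\right) \left(- \frac{1}{32572}\right) = \frac{1}{3168} - \frac{13117}{32572} = - \frac{10380521}{25797024}$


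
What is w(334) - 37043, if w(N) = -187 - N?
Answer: -37564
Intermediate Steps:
w(334) - 37043 = (-187 - 1*334) - 37043 = (-187 - 334) - 37043 = -521 - 37043 = -37564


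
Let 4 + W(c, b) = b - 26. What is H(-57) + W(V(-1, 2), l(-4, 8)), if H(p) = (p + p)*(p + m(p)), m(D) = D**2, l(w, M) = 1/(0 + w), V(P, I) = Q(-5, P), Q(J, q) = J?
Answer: -1455673/4 ≈ -3.6392e+5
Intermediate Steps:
V(P, I) = -5
l(w, M) = 1/w
W(c, b) = -30 + b (W(c, b) = -4 + (b - 26) = -4 + (-26 + b) = -30 + b)
H(p) = 2*p*(p + p**2) (H(p) = (p + p)*(p + p**2) = (2*p)*(p + p**2) = 2*p*(p + p**2))
H(-57) + W(V(-1, 2), l(-4, 8)) = 2*(-57)**2*(1 - 57) + (-30 + 1/(-4)) = 2*3249*(-56) + (-30 - 1/4) = -363888 - 121/4 = -1455673/4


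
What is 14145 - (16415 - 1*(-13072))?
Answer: -15342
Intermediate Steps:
14145 - (16415 - 1*(-13072)) = 14145 - (16415 + 13072) = 14145 - 1*29487 = 14145 - 29487 = -15342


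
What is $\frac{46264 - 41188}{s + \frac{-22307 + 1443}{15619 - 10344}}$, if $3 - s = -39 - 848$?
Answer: $\frac{4462650}{778981} \approx 5.7288$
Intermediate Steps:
$s = 890$ ($s = 3 - \left(-39 - 848\right) = 3 - -887 = 3 + 887 = 890$)
$\frac{46264 - 41188}{s + \frac{-22307 + 1443}{15619 - 10344}} = \frac{46264 - 41188}{890 + \frac{-22307 + 1443}{15619 - 10344}} = \frac{5076}{890 - \frac{20864}{5275}} = \frac{5076}{\frac{4673886}{5275}} = 5076 \cdot \frac{5275}{4673886} = \frac{4462650}{778981}$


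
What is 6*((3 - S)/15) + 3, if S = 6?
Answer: 9/5 ≈ 1.8000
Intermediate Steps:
6*((3 - S)/15) + 3 = 6*((3 - 1*6)/15) + 3 = 6*((3 - 6)*(1/15)) + 3 = 6*(-3*1/15) + 3 = 6*(-⅕) + 3 = -6/5 + 3 = 9/5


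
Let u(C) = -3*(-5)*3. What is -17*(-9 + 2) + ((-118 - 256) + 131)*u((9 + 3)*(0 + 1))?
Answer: -10816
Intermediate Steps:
u(C) = 45 (u(C) = 15*3 = 45)
-17*(-9 + 2) + ((-118 - 256) + 131)*u((9 + 3)*(0 + 1)) = -17*(-9 + 2) + ((-118 - 256) + 131)*45 = -17*(-7) + (-374 + 131)*45 = 119 - 243*45 = 119 - 10935 = -10816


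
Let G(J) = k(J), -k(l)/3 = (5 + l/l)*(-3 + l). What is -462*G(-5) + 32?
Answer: -66496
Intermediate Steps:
k(l) = 54 - 18*l (k(l) = -3*(5 + l/l)*(-3 + l) = -3*(5 + 1)*(-3 + l) = -18*(-3 + l) = -3*(-18 + 6*l) = 54 - 18*l)
G(J) = 54 - 18*J
-462*G(-5) + 32 = -462*(54 - 18*(-5)) + 32 = -462*(54 + 90) + 32 = -462*144 + 32 = -66528 + 32 = -66496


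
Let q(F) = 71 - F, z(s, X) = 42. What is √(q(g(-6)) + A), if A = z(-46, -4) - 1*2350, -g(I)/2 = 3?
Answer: I*√2231 ≈ 47.233*I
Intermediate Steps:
g(I) = -6 (g(I) = -2*3 = -6)
A = -2308 (A = 42 - 1*2350 = 42 - 2350 = -2308)
√(q(g(-6)) + A) = √((71 - 1*(-6)) - 2308) = √((71 + 6) - 2308) = √(77 - 2308) = √(-2231) = I*√2231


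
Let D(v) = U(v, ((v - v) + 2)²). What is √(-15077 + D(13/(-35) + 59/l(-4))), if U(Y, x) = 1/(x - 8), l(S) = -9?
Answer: 3*I*√6701/2 ≈ 122.79*I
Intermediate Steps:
U(Y, x) = 1/(-8 + x)
D(v) = -¼ (D(v) = 1/(-8 + ((v - v) + 2)²) = 1/(-8 + (0 + 2)²) = 1/(-8 + 2²) = 1/(-8 + 4) = 1/(-4) = -¼)
√(-15077 + D(13/(-35) + 59/l(-4))) = √(-15077 - ¼) = √(-60309/4) = 3*I*√6701/2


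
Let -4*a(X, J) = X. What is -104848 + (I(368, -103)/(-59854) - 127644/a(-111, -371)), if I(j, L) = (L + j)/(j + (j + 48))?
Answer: -190028148978253/1736244832 ≈ -1.0945e+5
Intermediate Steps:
a(X, J) = -X/4
I(j, L) = (L + j)/(48 + 2*j) (I(j, L) = (L + j)/(j + (48 + j)) = (L + j)/(48 + 2*j))
-104848 + (I(368, -103)/(-59854) - 127644/a(-111, -371)) = -104848 + (((-103 + 368)/(2*(24 + 368)))/(-59854) - 127644/((-¼*(-111)))) = -104848 + (((½)*265/392)*(-1/59854) - 127644/111/4) = -104848 + (((½)*(1/392)*265)*(-1/59854) - 127644*4/111) = -104848 + ((265/784)*(-1/59854) - 170192/37) = -104848 + (-265/46925536 - 170192/37) = -104848 - 7986350832717/1736244832 = -190028148978253/1736244832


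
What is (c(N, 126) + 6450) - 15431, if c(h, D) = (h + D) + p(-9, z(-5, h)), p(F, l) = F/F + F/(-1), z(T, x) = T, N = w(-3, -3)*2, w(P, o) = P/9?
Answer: -26537/3 ≈ -8845.7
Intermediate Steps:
w(P, o) = P/9 (w(P, o) = P*(1/9) = P/9)
N = -2/3 (N = ((1/9)*(-3))*2 = -1/3*2 = -2/3 ≈ -0.66667)
p(F, l) = 1 - F (p(F, l) = 1 + F*(-1) = 1 - F)
c(h, D) = 10 + D + h (c(h, D) = (h + D) + (1 - 1*(-9)) = (D + h) + (1 + 9) = (D + h) + 10 = 10 + D + h)
(c(N, 126) + 6450) - 15431 = ((10 + 126 - 2/3) + 6450) - 15431 = (406/3 + 6450) - 15431 = 19756/3 - 15431 = -26537/3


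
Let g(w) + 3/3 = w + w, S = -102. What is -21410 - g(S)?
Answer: -21205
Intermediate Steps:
g(w) = -1 + 2*w (g(w) = -1 + (w + w) = -1 + 2*w)
-21410 - g(S) = -21410 - (-1 + 2*(-102)) = -21410 - (-1 - 204) = -21410 - 1*(-205) = -21410 + 205 = -21205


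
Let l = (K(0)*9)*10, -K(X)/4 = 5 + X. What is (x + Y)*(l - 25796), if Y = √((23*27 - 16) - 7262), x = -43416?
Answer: 1198107936 - 27596*I*√6657 ≈ 1.1981e+9 - 2.2516e+6*I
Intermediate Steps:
K(X) = -20 - 4*X (K(X) = -4*(5 + X) = -20 - 4*X)
l = -1800 (l = ((-20 - 4*0)*9)*10 = ((-20 + 0)*9)*10 = -20*9*10 = -180*10 = -1800)
Y = I*√6657 (Y = √((621 - 16) - 7262) = √(605 - 7262) = √(-6657) = I*√6657 ≈ 81.59*I)
(x + Y)*(l - 25796) = (-43416 + I*√6657)*(-1800 - 25796) = (-43416 + I*√6657)*(-27596) = 1198107936 - 27596*I*√6657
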